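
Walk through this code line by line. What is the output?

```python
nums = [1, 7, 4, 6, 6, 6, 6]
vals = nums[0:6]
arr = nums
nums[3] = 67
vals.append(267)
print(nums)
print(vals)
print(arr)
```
[1, 7, 4, 67, 6, 6, 6]
[1, 7, 4, 6, 6, 6, 267]
[1, 7, 4, 67, 6, 6, 6]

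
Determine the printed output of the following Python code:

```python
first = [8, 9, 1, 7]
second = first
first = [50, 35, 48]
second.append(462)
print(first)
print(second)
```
[50, 35, 48]
[8, 9, 1, 7, 462]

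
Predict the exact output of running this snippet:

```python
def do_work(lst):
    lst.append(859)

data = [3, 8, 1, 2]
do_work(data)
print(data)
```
[3, 8, 1, 2, 859]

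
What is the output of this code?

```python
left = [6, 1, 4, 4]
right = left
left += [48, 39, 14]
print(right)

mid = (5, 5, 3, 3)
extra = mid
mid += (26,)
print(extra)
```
[6, 1, 4, 4, 48, 39, 14]
(5, 5, 3, 3)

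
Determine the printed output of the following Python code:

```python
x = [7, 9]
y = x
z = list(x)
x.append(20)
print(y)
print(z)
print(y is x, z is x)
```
[7, 9, 20]
[7, 9]
True False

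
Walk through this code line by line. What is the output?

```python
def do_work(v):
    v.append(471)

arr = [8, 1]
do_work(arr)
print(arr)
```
[8, 1, 471]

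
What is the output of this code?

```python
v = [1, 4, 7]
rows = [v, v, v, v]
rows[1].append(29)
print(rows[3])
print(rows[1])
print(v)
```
[1, 4, 7, 29]
[1, 4, 7, 29]
[1, 4, 7, 29]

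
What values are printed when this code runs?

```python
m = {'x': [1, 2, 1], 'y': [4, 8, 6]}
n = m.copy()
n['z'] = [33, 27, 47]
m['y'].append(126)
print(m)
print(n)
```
{'x': [1, 2, 1], 'y': [4, 8, 6, 126]}
{'x': [1, 2, 1], 'y': [4, 8, 6, 126], 'z': [33, 27, 47]}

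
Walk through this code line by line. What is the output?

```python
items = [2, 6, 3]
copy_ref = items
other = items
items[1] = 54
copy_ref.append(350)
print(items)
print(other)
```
[2, 54, 3, 350]
[2, 54, 3, 350]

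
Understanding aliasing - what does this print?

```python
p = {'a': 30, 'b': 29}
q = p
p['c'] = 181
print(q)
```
{'a': 30, 'b': 29, 'c': 181}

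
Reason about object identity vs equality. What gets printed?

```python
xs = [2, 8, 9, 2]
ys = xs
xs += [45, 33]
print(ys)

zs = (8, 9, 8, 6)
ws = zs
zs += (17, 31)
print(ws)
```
[2, 8, 9, 2, 45, 33]
(8, 9, 8, 6)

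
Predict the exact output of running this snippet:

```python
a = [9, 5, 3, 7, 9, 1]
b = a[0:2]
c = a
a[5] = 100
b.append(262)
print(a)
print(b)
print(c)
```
[9, 5, 3, 7, 9, 100]
[9, 5, 262]
[9, 5, 3, 7, 9, 100]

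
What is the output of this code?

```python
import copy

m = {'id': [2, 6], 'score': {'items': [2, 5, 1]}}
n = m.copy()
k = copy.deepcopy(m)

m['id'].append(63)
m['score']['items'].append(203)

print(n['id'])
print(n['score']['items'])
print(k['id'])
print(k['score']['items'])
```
[2, 6, 63]
[2, 5, 1, 203]
[2, 6]
[2, 5, 1]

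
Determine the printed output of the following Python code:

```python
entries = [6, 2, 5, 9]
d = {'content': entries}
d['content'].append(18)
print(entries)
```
[6, 2, 5, 9, 18]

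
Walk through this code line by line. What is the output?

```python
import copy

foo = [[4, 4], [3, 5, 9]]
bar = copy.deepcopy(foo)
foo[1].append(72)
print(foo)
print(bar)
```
[[4, 4], [3, 5, 9, 72]]
[[4, 4], [3, 5, 9]]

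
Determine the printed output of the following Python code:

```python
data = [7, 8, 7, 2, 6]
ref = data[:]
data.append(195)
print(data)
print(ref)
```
[7, 8, 7, 2, 6, 195]
[7, 8, 7, 2, 6]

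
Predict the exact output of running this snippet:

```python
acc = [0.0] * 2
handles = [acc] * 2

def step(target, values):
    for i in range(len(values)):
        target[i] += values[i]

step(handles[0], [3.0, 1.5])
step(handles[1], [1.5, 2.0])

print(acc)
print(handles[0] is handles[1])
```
[4.5, 3.5]
True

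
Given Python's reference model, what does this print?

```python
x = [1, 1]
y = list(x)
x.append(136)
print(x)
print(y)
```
[1, 1, 136]
[1, 1]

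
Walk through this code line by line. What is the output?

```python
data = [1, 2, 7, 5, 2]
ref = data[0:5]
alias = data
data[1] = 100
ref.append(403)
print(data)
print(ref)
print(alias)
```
[1, 100, 7, 5, 2]
[1, 2, 7, 5, 2, 403]
[1, 100, 7, 5, 2]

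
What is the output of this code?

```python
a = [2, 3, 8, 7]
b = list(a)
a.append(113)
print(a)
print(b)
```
[2, 3, 8, 7, 113]
[2, 3, 8, 7]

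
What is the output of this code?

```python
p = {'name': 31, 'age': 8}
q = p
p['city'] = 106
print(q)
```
{'name': 31, 'age': 8, 'city': 106}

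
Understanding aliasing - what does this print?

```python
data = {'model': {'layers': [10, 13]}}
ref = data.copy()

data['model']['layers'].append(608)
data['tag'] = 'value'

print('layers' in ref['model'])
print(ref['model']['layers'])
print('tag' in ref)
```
True
[10, 13, 608]
False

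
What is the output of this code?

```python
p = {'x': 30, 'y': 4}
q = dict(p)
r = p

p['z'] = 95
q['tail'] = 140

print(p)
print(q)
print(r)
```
{'x': 30, 'y': 4, 'z': 95}
{'x': 30, 'y': 4, 'tail': 140}
{'x': 30, 'y': 4, 'z': 95}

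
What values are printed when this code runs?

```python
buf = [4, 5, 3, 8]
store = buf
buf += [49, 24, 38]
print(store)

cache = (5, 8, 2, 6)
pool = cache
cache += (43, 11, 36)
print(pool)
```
[4, 5, 3, 8, 49, 24, 38]
(5, 8, 2, 6)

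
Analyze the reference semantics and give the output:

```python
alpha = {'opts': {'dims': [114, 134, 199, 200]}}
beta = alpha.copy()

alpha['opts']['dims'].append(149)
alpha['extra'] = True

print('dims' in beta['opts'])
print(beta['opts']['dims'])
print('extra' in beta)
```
True
[114, 134, 199, 200, 149]
False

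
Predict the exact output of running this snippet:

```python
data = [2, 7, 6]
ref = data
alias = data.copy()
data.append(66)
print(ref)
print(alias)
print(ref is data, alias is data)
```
[2, 7, 6, 66]
[2, 7, 6]
True False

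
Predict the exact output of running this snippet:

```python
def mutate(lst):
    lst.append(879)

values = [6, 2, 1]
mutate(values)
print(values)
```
[6, 2, 1, 879]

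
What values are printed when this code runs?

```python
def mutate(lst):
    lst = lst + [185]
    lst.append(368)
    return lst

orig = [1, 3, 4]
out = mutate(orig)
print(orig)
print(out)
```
[1, 3, 4]
[1, 3, 4, 185, 368]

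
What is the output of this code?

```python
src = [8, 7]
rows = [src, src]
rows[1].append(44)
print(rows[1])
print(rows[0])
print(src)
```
[8, 7, 44]
[8, 7, 44]
[8, 7, 44]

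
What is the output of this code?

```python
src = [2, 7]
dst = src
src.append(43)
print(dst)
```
[2, 7, 43]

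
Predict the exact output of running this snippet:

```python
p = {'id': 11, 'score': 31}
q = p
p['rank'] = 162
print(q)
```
{'id': 11, 'score': 31, 'rank': 162}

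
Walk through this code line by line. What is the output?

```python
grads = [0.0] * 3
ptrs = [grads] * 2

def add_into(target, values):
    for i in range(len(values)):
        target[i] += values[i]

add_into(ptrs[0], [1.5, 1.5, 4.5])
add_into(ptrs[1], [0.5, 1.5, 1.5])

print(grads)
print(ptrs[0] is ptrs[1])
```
[2.0, 3.0, 6.0]
True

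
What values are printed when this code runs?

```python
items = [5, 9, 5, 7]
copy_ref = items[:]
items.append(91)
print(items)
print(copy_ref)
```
[5, 9, 5, 7, 91]
[5, 9, 5, 7]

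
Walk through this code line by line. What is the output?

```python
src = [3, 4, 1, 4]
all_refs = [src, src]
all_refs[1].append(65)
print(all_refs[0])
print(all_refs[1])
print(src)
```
[3, 4, 1, 4, 65]
[3, 4, 1, 4, 65]
[3, 4, 1, 4, 65]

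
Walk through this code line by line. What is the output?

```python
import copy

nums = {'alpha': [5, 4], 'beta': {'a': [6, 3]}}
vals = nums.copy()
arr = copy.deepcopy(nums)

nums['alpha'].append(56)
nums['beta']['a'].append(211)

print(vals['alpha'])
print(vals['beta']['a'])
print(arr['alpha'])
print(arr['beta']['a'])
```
[5, 4, 56]
[6, 3, 211]
[5, 4]
[6, 3]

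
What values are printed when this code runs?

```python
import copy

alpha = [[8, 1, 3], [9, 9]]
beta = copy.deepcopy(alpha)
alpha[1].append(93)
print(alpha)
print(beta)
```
[[8, 1, 3], [9, 9, 93]]
[[8, 1, 3], [9, 9]]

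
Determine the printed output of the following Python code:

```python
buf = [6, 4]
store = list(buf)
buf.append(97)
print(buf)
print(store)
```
[6, 4, 97]
[6, 4]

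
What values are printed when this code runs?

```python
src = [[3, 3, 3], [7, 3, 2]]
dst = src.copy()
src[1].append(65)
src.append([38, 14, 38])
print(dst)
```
[[3, 3, 3], [7, 3, 2, 65]]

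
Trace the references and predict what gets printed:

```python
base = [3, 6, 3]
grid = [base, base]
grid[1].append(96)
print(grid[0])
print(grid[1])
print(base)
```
[3, 6, 3, 96]
[3, 6, 3, 96]
[3, 6, 3, 96]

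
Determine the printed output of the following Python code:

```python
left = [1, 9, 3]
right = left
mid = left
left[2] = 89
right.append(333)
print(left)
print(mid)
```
[1, 9, 89, 333]
[1, 9, 89, 333]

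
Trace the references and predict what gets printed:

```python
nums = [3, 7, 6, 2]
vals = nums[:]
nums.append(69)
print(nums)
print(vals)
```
[3, 7, 6, 2, 69]
[3, 7, 6, 2]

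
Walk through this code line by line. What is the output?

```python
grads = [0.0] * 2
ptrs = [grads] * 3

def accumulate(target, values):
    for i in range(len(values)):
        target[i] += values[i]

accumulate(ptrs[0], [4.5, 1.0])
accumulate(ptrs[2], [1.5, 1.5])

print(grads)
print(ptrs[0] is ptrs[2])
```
[6.0, 2.5]
True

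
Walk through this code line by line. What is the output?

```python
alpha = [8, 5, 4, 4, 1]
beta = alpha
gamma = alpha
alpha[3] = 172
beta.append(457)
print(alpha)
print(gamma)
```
[8, 5, 4, 172, 1, 457]
[8, 5, 4, 172, 1, 457]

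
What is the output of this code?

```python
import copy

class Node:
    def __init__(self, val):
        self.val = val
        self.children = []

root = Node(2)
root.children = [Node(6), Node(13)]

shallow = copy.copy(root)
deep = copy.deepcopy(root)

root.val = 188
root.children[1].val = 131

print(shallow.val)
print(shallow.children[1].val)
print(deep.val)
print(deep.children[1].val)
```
2
131
2
13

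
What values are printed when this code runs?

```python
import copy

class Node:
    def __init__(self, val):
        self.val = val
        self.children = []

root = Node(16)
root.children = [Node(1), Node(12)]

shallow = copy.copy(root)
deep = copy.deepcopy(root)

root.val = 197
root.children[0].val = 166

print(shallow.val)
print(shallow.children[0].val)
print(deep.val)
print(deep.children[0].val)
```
16
166
16
1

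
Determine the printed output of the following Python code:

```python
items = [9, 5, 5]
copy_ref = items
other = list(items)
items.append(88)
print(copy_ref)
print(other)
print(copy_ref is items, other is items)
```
[9, 5, 5, 88]
[9, 5, 5]
True False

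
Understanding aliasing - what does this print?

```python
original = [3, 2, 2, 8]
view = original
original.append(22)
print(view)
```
[3, 2, 2, 8, 22]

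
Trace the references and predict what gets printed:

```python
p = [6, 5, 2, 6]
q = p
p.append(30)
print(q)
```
[6, 5, 2, 6, 30]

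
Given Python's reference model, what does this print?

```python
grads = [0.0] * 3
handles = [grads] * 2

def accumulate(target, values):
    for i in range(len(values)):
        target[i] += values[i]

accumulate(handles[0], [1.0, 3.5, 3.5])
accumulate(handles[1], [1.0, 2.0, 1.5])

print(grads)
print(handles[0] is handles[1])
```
[2.0, 5.5, 5.0]
True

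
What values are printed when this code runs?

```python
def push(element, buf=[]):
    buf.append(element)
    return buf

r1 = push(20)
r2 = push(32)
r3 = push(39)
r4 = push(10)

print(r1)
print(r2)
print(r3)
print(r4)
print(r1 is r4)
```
[20, 32, 39, 10]
[20, 32, 39, 10]
[20, 32, 39, 10]
[20, 32, 39, 10]
True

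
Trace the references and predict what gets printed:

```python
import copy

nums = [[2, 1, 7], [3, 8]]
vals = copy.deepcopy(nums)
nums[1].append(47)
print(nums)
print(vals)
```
[[2, 1, 7], [3, 8, 47]]
[[2, 1, 7], [3, 8]]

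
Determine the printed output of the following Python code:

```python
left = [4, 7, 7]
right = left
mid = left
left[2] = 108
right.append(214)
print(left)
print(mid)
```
[4, 7, 108, 214]
[4, 7, 108, 214]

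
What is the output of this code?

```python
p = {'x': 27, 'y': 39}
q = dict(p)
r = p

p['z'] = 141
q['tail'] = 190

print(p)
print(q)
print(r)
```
{'x': 27, 'y': 39, 'z': 141}
{'x': 27, 'y': 39, 'tail': 190}
{'x': 27, 'y': 39, 'z': 141}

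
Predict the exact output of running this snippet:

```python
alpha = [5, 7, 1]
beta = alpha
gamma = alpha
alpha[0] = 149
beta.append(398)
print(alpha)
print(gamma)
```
[149, 7, 1, 398]
[149, 7, 1, 398]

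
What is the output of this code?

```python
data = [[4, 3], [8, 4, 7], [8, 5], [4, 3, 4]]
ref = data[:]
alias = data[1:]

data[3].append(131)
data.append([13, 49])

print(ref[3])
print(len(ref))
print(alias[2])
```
[4, 3, 4, 131]
4
[4, 3, 4, 131]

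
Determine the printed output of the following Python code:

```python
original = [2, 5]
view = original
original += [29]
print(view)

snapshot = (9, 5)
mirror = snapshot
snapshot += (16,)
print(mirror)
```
[2, 5, 29]
(9, 5)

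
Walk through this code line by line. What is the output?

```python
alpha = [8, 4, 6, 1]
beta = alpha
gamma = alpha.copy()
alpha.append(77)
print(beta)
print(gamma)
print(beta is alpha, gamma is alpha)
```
[8, 4, 6, 1, 77]
[8, 4, 6, 1]
True False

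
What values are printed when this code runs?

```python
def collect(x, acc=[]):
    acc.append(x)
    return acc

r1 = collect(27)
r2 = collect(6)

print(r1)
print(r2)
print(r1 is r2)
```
[27, 6]
[27, 6]
True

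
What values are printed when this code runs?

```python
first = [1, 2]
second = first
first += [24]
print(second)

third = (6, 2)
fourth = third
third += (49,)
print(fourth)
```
[1, 2, 24]
(6, 2)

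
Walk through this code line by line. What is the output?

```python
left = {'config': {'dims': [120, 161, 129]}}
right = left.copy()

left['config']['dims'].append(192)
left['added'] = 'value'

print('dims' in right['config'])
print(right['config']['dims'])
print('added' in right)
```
True
[120, 161, 129, 192]
False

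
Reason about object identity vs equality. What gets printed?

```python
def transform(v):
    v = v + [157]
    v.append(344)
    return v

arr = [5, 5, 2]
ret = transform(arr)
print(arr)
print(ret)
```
[5, 5, 2]
[5, 5, 2, 157, 344]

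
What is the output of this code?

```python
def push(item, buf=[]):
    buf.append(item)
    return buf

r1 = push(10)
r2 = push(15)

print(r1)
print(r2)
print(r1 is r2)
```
[10, 15]
[10, 15]
True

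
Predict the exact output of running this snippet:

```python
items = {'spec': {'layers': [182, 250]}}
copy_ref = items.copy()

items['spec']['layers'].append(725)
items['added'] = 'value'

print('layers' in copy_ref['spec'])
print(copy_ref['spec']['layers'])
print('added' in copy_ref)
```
True
[182, 250, 725]
False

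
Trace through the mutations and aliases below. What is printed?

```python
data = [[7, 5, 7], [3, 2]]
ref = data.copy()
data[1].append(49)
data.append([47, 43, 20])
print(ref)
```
[[7, 5, 7], [3, 2, 49]]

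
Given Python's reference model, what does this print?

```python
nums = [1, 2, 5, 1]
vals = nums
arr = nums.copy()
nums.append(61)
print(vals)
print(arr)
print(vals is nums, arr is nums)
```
[1, 2, 5, 1, 61]
[1, 2, 5, 1]
True False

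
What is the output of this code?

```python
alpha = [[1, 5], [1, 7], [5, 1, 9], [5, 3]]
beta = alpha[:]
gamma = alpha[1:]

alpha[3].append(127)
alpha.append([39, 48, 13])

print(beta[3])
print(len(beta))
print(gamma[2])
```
[5, 3, 127]
4
[5, 3, 127]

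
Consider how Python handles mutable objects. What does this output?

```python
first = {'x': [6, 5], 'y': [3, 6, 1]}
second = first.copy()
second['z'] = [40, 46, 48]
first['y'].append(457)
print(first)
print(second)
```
{'x': [6, 5], 'y': [3, 6, 1, 457]}
{'x': [6, 5], 'y': [3, 6, 1, 457], 'z': [40, 46, 48]}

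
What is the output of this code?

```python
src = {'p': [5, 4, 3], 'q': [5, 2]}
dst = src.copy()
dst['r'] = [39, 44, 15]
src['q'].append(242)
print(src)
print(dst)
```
{'p': [5, 4, 3], 'q': [5, 2, 242]}
{'p': [5, 4, 3], 'q': [5, 2, 242], 'r': [39, 44, 15]}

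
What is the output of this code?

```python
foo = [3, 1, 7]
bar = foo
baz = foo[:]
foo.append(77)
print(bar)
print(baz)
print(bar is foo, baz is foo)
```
[3, 1, 7, 77]
[3, 1, 7]
True False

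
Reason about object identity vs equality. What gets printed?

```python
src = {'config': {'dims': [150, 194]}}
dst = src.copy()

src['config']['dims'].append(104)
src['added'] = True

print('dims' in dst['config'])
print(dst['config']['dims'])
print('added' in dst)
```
True
[150, 194, 104]
False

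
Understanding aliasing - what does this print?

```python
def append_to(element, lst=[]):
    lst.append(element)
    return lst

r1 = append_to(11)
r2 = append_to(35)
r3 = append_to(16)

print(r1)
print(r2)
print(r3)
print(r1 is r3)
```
[11, 35, 16]
[11, 35, 16]
[11, 35, 16]
True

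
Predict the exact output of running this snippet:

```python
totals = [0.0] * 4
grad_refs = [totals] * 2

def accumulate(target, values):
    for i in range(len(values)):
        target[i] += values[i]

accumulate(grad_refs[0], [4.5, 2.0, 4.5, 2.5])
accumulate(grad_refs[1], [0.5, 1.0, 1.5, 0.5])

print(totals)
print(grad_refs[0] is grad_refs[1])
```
[5.0, 3.0, 6.0, 3.0]
True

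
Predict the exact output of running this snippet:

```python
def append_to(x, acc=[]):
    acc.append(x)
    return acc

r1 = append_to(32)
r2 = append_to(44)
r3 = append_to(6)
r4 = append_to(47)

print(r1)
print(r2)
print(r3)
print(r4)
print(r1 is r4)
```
[32, 44, 6, 47]
[32, 44, 6, 47]
[32, 44, 6, 47]
[32, 44, 6, 47]
True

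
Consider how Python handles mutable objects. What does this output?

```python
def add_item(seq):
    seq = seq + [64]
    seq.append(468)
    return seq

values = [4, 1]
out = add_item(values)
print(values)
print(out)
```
[4, 1]
[4, 1, 64, 468]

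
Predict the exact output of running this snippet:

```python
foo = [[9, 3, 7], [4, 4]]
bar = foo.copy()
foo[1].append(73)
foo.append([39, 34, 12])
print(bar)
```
[[9, 3, 7], [4, 4, 73]]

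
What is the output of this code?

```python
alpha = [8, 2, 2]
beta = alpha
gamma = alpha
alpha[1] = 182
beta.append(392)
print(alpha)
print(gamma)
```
[8, 182, 2, 392]
[8, 182, 2, 392]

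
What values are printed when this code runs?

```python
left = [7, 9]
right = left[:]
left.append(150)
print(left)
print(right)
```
[7, 9, 150]
[7, 9]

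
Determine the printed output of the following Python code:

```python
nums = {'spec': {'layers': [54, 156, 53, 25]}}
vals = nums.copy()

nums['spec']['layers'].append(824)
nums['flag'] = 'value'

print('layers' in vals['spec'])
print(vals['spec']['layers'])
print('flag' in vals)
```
True
[54, 156, 53, 25, 824]
False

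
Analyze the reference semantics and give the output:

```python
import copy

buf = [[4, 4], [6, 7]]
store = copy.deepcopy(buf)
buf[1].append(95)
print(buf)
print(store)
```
[[4, 4], [6, 7, 95]]
[[4, 4], [6, 7]]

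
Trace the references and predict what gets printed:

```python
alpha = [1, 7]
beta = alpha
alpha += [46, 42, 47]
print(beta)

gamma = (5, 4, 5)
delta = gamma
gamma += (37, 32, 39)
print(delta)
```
[1, 7, 46, 42, 47]
(5, 4, 5)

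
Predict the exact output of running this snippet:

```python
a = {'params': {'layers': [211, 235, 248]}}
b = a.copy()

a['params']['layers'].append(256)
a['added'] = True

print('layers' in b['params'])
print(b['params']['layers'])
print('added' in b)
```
True
[211, 235, 248, 256]
False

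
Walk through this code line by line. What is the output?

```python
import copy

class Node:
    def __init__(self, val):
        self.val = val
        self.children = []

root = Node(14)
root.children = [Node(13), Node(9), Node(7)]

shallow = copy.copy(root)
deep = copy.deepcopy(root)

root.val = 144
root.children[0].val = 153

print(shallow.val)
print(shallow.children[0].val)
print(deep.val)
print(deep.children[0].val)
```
14
153
14
13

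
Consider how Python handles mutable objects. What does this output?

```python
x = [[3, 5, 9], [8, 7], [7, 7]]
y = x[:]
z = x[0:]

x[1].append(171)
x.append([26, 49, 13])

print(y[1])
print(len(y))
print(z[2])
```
[8, 7, 171]
3
[7, 7]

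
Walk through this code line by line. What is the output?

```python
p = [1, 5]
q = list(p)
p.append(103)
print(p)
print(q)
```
[1, 5, 103]
[1, 5]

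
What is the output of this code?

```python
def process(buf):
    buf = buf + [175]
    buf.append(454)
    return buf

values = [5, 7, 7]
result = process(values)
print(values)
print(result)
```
[5, 7, 7]
[5, 7, 7, 175, 454]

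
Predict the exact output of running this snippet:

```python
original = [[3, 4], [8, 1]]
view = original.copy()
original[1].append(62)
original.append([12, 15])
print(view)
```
[[3, 4], [8, 1, 62]]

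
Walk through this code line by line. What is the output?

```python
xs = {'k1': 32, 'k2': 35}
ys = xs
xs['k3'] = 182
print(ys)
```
{'k1': 32, 'k2': 35, 'k3': 182}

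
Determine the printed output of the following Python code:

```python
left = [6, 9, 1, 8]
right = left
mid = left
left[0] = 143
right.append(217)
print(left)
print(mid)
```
[143, 9, 1, 8, 217]
[143, 9, 1, 8, 217]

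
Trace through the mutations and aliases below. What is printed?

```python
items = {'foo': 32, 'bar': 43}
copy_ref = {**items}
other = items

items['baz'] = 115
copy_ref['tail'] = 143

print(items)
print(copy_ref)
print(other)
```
{'foo': 32, 'bar': 43, 'baz': 115}
{'foo': 32, 'bar': 43, 'tail': 143}
{'foo': 32, 'bar': 43, 'baz': 115}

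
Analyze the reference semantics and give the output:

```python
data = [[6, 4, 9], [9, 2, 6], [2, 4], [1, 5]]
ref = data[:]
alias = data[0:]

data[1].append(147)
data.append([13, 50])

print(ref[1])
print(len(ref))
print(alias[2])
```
[9, 2, 6, 147]
4
[2, 4]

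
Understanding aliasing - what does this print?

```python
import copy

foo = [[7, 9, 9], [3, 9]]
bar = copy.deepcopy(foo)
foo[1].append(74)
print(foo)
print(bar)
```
[[7, 9, 9], [3, 9, 74]]
[[7, 9, 9], [3, 9]]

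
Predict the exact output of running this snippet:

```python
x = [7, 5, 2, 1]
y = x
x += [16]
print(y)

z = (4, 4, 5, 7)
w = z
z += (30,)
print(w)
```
[7, 5, 2, 1, 16]
(4, 4, 5, 7)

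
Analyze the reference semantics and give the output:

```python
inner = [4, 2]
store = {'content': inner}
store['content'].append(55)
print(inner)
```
[4, 2, 55]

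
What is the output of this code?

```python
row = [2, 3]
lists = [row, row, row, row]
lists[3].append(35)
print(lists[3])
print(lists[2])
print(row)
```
[2, 3, 35]
[2, 3, 35]
[2, 3, 35]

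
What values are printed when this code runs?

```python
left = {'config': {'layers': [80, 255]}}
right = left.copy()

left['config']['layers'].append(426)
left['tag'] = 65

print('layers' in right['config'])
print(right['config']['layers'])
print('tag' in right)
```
True
[80, 255, 426]
False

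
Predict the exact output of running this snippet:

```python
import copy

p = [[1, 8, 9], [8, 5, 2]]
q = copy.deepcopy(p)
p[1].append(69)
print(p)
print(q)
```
[[1, 8, 9], [8, 5, 2, 69]]
[[1, 8, 9], [8, 5, 2]]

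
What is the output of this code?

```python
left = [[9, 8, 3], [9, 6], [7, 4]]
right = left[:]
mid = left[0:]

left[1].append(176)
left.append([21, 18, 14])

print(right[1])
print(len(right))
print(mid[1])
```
[9, 6, 176]
3
[9, 6, 176]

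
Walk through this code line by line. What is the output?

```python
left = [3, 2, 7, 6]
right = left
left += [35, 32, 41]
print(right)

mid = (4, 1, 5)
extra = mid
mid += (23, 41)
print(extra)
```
[3, 2, 7, 6, 35, 32, 41]
(4, 1, 5)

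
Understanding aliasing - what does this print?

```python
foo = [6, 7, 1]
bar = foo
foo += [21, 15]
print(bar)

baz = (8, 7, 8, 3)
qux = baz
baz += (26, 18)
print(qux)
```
[6, 7, 1, 21, 15]
(8, 7, 8, 3)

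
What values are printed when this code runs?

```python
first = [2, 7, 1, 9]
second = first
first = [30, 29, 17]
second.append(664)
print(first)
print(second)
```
[30, 29, 17]
[2, 7, 1, 9, 664]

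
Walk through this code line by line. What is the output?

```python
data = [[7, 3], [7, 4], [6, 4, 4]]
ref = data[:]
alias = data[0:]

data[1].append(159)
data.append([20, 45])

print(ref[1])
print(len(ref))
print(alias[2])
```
[7, 4, 159]
3
[6, 4, 4]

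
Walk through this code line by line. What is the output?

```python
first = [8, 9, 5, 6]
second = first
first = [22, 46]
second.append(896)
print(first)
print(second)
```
[22, 46]
[8, 9, 5, 6, 896]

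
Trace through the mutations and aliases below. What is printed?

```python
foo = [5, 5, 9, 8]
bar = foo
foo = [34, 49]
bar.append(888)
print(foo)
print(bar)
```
[34, 49]
[5, 5, 9, 8, 888]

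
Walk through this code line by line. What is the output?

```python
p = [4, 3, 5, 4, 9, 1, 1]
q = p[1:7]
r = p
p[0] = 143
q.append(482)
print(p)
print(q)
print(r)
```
[143, 3, 5, 4, 9, 1, 1]
[3, 5, 4, 9, 1, 1, 482]
[143, 3, 5, 4, 9, 1, 1]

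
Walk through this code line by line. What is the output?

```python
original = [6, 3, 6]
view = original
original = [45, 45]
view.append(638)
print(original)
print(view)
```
[45, 45]
[6, 3, 6, 638]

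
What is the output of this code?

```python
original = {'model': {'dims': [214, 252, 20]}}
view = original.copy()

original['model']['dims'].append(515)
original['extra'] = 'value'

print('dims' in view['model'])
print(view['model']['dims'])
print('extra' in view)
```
True
[214, 252, 20, 515]
False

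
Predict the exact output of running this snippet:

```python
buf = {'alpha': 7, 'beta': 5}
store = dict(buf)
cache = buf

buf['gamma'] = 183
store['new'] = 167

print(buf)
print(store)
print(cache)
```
{'alpha': 7, 'beta': 5, 'gamma': 183}
{'alpha': 7, 'beta': 5, 'new': 167}
{'alpha': 7, 'beta': 5, 'gamma': 183}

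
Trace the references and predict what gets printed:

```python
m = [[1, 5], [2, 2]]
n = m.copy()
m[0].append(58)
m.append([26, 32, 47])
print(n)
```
[[1, 5, 58], [2, 2]]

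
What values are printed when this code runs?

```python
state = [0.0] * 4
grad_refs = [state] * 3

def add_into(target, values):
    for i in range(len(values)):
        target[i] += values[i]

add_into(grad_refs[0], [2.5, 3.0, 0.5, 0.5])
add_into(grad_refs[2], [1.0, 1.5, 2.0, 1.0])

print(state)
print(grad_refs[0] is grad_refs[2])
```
[3.5, 4.5, 2.5, 1.5]
True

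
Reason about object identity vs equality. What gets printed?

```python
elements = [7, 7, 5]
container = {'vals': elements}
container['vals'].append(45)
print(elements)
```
[7, 7, 5, 45]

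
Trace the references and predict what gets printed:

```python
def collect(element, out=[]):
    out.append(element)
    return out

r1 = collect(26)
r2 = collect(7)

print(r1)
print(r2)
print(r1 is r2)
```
[26, 7]
[26, 7]
True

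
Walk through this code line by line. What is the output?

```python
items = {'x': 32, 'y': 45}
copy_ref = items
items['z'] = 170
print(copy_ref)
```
{'x': 32, 'y': 45, 'z': 170}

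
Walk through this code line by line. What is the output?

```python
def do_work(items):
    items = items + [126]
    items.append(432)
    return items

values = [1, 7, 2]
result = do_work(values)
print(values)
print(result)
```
[1, 7, 2]
[1, 7, 2, 126, 432]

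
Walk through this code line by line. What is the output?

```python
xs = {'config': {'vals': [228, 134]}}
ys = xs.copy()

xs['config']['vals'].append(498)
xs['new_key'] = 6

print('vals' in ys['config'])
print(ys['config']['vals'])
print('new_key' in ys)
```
True
[228, 134, 498]
False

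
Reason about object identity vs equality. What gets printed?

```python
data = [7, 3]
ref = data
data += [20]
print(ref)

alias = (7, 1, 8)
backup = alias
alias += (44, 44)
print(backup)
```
[7, 3, 20]
(7, 1, 8)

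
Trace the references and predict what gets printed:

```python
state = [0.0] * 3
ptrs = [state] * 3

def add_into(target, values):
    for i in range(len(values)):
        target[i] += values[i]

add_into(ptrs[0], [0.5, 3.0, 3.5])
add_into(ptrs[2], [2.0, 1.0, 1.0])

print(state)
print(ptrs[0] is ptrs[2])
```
[2.5, 4.0, 4.5]
True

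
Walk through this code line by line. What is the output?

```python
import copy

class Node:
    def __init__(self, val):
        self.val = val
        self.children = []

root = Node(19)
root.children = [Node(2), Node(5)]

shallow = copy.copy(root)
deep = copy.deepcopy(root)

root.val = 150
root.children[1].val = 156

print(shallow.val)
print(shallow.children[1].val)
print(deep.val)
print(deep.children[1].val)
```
19
156
19
5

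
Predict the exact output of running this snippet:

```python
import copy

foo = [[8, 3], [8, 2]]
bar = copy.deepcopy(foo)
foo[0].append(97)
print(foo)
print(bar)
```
[[8, 3, 97], [8, 2]]
[[8, 3], [8, 2]]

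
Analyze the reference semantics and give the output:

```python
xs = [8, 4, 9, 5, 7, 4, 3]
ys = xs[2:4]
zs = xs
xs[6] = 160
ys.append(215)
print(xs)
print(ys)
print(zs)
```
[8, 4, 9, 5, 7, 4, 160]
[9, 5, 215]
[8, 4, 9, 5, 7, 4, 160]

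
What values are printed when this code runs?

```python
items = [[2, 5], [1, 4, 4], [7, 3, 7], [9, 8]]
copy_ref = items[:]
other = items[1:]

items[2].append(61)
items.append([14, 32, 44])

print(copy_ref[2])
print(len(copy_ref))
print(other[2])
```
[7, 3, 7, 61]
4
[9, 8]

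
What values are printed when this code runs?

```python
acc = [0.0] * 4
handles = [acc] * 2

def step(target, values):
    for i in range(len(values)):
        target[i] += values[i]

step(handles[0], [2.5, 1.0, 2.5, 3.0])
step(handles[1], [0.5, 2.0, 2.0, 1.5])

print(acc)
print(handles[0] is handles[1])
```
[3.0, 3.0, 4.5, 4.5]
True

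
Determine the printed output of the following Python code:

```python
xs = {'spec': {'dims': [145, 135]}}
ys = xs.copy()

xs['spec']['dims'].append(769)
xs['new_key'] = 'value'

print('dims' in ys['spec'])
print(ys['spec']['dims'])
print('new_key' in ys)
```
True
[145, 135, 769]
False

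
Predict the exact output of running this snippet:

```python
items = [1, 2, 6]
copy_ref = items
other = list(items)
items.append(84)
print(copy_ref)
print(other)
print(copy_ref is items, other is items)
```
[1, 2, 6, 84]
[1, 2, 6]
True False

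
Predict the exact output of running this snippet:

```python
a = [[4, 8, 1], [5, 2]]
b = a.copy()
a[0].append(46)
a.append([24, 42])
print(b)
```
[[4, 8, 1, 46], [5, 2]]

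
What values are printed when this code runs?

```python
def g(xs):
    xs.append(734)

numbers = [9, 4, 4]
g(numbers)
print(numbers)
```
[9, 4, 4, 734]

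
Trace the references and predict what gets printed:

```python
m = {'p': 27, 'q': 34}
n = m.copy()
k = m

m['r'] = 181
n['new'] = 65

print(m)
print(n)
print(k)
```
{'p': 27, 'q': 34, 'r': 181}
{'p': 27, 'q': 34, 'new': 65}
{'p': 27, 'q': 34, 'r': 181}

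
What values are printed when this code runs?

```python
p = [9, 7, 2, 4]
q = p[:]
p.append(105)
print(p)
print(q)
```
[9, 7, 2, 4, 105]
[9, 7, 2, 4]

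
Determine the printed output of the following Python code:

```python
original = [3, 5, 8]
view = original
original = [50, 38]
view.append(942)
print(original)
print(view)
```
[50, 38]
[3, 5, 8, 942]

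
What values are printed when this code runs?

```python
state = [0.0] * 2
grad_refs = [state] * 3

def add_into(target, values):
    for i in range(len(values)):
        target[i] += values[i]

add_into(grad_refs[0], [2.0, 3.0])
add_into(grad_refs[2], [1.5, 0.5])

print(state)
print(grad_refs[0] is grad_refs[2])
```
[3.5, 3.5]
True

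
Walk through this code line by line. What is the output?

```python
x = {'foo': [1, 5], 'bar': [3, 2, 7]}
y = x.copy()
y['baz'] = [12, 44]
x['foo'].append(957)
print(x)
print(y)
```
{'foo': [1, 5, 957], 'bar': [3, 2, 7]}
{'foo': [1, 5, 957], 'bar': [3, 2, 7], 'baz': [12, 44]}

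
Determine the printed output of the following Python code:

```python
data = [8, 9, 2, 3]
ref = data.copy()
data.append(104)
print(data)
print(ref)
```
[8, 9, 2, 3, 104]
[8, 9, 2, 3]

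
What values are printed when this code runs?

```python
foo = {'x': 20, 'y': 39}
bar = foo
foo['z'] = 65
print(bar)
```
{'x': 20, 'y': 39, 'z': 65}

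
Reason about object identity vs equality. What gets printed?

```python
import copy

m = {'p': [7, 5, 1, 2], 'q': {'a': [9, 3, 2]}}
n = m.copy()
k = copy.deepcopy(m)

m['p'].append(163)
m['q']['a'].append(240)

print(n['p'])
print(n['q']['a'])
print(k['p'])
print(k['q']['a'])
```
[7, 5, 1, 2, 163]
[9, 3, 2, 240]
[7, 5, 1, 2]
[9, 3, 2]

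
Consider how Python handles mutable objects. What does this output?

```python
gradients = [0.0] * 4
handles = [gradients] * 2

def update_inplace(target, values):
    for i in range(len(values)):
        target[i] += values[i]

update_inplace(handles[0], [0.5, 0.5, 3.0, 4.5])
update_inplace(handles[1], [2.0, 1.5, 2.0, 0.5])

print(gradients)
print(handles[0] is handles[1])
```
[2.5, 2.0, 5.0, 5.0]
True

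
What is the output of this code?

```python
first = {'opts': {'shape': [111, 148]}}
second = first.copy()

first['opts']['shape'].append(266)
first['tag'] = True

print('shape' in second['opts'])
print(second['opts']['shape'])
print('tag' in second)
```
True
[111, 148, 266]
False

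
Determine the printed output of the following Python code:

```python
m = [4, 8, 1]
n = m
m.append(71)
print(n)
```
[4, 8, 1, 71]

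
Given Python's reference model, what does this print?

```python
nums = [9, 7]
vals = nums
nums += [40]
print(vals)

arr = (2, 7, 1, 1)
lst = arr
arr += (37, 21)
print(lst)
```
[9, 7, 40]
(2, 7, 1, 1)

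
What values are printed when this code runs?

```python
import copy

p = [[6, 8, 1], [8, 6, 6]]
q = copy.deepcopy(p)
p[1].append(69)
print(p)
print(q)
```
[[6, 8, 1], [8, 6, 6, 69]]
[[6, 8, 1], [8, 6, 6]]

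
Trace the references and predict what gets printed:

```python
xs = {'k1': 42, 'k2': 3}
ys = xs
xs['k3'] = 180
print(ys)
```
{'k1': 42, 'k2': 3, 'k3': 180}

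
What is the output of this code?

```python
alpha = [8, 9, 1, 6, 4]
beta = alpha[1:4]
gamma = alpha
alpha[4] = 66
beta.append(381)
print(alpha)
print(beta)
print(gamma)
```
[8, 9, 1, 6, 66]
[9, 1, 6, 381]
[8, 9, 1, 6, 66]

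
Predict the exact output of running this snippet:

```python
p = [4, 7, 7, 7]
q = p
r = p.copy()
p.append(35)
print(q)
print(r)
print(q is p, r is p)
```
[4, 7, 7, 7, 35]
[4, 7, 7, 7]
True False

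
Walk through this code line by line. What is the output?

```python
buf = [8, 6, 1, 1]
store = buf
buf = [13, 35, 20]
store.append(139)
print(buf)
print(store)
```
[13, 35, 20]
[8, 6, 1, 1, 139]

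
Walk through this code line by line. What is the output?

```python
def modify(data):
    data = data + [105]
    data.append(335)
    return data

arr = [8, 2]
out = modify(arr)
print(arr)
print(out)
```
[8, 2]
[8, 2, 105, 335]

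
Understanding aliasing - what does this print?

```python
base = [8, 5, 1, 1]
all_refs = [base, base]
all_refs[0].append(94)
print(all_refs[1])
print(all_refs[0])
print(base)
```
[8, 5, 1, 1, 94]
[8, 5, 1, 1, 94]
[8, 5, 1, 1, 94]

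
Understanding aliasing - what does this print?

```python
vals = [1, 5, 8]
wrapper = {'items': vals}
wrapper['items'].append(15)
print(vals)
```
[1, 5, 8, 15]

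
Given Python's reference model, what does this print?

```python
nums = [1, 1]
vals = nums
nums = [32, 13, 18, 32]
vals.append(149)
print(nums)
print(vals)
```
[32, 13, 18, 32]
[1, 1, 149]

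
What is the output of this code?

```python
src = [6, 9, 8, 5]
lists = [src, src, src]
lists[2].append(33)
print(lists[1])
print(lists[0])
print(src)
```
[6, 9, 8, 5, 33]
[6, 9, 8, 5, 33]
[6, 9, 8, 5, 33]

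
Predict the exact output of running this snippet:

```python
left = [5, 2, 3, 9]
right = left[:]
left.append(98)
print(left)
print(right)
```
[5, 2, 3, 9, 98]
[5, 2, 3, 9]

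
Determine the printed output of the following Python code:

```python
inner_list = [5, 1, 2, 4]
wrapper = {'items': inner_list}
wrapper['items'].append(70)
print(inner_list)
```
[5, 1, 2, 4, 70]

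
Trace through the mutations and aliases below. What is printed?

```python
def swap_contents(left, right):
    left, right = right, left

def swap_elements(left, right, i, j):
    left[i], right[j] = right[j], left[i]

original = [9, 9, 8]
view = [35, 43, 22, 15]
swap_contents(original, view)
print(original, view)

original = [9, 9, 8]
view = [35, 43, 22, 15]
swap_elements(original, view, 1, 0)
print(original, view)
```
[9, 9, 8] [35, 43, 22, 15]
[9, 35, 8] [9, 43, 22, 15]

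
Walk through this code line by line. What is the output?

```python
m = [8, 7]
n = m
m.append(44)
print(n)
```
[8, 7, 44]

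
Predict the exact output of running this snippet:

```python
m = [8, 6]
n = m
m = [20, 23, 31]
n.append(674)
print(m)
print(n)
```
[20, 23, 31]
[8, 6, 674]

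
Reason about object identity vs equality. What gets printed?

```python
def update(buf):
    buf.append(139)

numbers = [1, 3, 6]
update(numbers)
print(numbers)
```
[1, 3, 6, 139]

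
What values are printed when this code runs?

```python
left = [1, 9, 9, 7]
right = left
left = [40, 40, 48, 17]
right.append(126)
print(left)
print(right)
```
[40, 40, 48, 17]
[1, 9, 9, 7, 126]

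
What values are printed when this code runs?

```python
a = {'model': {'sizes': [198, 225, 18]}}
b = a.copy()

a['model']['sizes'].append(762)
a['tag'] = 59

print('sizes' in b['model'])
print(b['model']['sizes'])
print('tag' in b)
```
True
[198, 225, 18, 762]
False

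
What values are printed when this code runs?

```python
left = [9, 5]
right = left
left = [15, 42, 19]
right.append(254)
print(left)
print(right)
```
[15, 42, 19]
[9, 5, 254]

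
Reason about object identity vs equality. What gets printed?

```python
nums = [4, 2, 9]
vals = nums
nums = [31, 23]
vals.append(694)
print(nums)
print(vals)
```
[31, 23]
[4, 2, 9, 694]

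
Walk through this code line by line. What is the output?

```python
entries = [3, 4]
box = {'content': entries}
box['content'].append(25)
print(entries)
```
[3, 4, 25]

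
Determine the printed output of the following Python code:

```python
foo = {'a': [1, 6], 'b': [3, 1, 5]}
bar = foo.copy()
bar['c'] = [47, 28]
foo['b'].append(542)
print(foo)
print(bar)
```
{'a': [1, 6], 'b': [3, 1, 5, 542]}
{'a': [1, 6], 'b': [3, 1, 5, 542], 'c': [47, 28]}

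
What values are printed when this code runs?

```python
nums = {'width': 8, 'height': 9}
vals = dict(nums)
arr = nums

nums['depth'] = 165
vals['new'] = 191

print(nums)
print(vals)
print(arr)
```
{'width': 8, 'height': 9, 'depth': 165}
{'width': 8, 'height': 9, 'new': 191}
{'width': 8, 'height': 9, 'depth': 165}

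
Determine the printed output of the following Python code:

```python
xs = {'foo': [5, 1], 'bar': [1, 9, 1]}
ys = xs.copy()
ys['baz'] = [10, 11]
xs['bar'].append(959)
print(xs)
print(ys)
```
{'foo': [5, 1], 'bar': [1, 9, 1, 959]}
{'foo': [5, 1], 'bar': [1, 9, 1, 959], 'baz': [10, 11]}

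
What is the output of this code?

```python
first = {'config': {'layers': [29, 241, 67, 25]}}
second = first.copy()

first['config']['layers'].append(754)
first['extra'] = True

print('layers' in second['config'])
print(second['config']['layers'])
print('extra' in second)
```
True
[29, 241, 67, 25, 754]
False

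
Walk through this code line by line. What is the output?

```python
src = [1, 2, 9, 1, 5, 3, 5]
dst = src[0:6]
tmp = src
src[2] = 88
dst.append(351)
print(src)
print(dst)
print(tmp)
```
[1, 2, 88, 1, 5, 3, 5]
[1, 2, 9, 1, 5, 3, 351]
[1, 2, 88, 1, 5, 3, 5]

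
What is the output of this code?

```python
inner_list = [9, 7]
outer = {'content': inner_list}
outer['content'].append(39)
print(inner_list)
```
[9, 7, 39]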